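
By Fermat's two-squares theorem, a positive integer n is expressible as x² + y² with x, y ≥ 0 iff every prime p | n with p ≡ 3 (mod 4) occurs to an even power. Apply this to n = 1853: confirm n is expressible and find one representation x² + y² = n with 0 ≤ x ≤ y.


Step 1: Factor n = 1853 = 17 · 109.
Step 2: Check the mod-4 condition on each prime factor: 17 ≡ 1 (mod 4), exponent 1; 109 ≡ 1 (mod 4), exponent 1.
All primes ≡ 3 (mod 4) appear to even exponent (or don't appear), so by the two-squares theorem n IS expressible as a sum of two squares.
Step 3: Build a representation. Here n = 17 · 109 is a product of primes ≡ 1 (mod 4). Each prime p ≡ 1 (mod 4) is itself a sum of two squares; find a² by testing p − a² for a perfect square:
  17: 17 − 1² = 16 = 4² ⇒ 17 = 1² + 4².
  109: 109 − 1² = 108, 109 − 2² = 105, 109 − 3² = 100 = 10² ⇒ 109 = 3² + 10².
  Combine using the Brahmagupta–Fibonacci identity (a² + b²)(c² + d²) = (ac − bd)² + (ad + bc)² = (ac + bd)² + (ad − bc)²:
  17 · 109 = 1853: from (1² + 4²)(3² + 10²), take (1·3 − 4·10, 1·10 + 4·3) = (3 − 40, 10 + 12) = (-37, 22); dropping signs (only squares matter) gives (37, 22); check 37² + 22² = 1369 + 484 = 1853 ✓.
Step 4: Order so x ≤ y and verify: 22² + 37² = 484 + 1369 = 1853 = n. ✓

n = 1853 = 22² + 37² (one valid representation with x ≤ y).


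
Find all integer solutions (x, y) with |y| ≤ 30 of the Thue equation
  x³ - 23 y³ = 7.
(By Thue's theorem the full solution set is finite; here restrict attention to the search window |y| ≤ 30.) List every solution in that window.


The equation is x³ - 23y³ = 7. For fixed y, x³ = 23·y³ + 7, so a solution requires the RHS to be a perfect cube.
Strategy: iterate y from -30 to 30, compute RHS = 23·y³ + 7, and check whether it is a (positive or negative) perfect cube.
Check small values of y:
  y = 0: RHS = 7 is not a perfect cube.
  y = 1: RHS = 30 is not a perfect cube.
  y = -1: RHS = -16 is not a perfect cube.
  y = 2: RHS = 191 is not a perfect cube.
  y = -2: RHS = -177 is not a perfect cube.
  y = 3: RHS = 628 is not a perfect cube.
  y = -3: RHS = -614 is not a perfect cube.
Continuing the search up to |y| = 30 finds no solutions either.
No (x, y) in the scanned range satisfies the equation.

No integer solutions with |y| ≤ 30.


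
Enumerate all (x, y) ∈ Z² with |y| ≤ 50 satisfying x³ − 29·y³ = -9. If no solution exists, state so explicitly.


The equation is x³ - 29y³ = -9. For fixed y, x³ = 29·y³ − 9, so a solution requires the RHS to be a perfect cube.
Strategy: iterate y from -50 to 50, compute RHS = 29·y³ − 9, and check whether it is a (positive or negative) perfect cube.
Check small values of y:
  y = 0: RHS = -9 is not a perfect cube.
  y = 1: RHS = 20 is not a perfect cube.
  y = -1: RHS = -38 is not a perfect cube.
  y = 2: RHS = 223 is not a perfect cube.
  y = -2: RHS = -241 is not a perfect cube.
  y = 3: RHS = 774 is not a perfect cube.
  y = -3: RHS = -792 is not a perfect cube.
Continuing the search up to |y| = 50 finds no solutions either.
No (x, y) in the scanned range satisfies the equation.

No integer solutions with |y| ≤ 50.


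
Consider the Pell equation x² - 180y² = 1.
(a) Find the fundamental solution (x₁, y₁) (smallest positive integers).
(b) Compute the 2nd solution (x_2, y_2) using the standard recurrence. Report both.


Step 1: Find the fundamental solution (x₁, y₁) of x² - 180y² = 1.
  Expand √180 as a continued fraction. a₀ = ⌊√180⌋ = 13; iterate m_{k+1} = d_k·a_k − m_k, d_{k+1} = (180 − m_{k+1}²)/d_k, a_{k+1} = ⌊(a₀ + m_{k+1})/d_{k+1}⌋ (starting m₀ = 0, d₀ = 1), with convergents p_k = a_k·p_{k-1} + p_{k-2}, q_k = a_k·q_{k-1} + q_{k-2} (p₋₁ = 1, q₋₁ = 0):
  k = 0: a₀ = 13; p₀/q₀ = 13/1; p₀² − 180·q₀² = 169 − 180 = -11.
  k = 1: m = 13, d = 11, a = ⌊(13 + 13)/11⌋ = 2; p/q = (2·13 + 1)/(2·1 + 0) = 27/2; p² − 180·q² = 729 − 720 = 9.
  k = 2: m = 9, d = 9, a = ⌊(13 + 9)/9⌋ = 2; p/q = (2·27 + 13)/(2·2 + 1) = 67/5; p² − 180·q² = 4489 − 4500 = -11.
  k = 3: m = 9, d = 11, a = ⌊(13 + 9)/11⌋ = 2; p/q = (2·67 + 27)/(2·5 + 2) = 161/12; p² − 180·q² = 25921 − 25920 = 1.
  The first convergent with p² − 180·q² = 1 gives the fundamental solution (x₁, y₁) = (161, 12).
Step 2: Apply the recurrence (x_{n+1}, y_{n+1}) = (x₁x_n + 180y₁y_n, x₁y_n + y₁x_n) repeatedly.
  From (x_1, y_1) = (161, 12): x_2 = 161·161 + 180·12·12 = 51841; y_2 = 161·12 + 12·161 = 3864.
Step 3: Verify x_2² - 180·y_2² = 2687489281 - 2687489280 = 1 (should be 1). ✓

(x_1, y_1) = (161, 12); (x_2, y_2) = (51841, 3864).


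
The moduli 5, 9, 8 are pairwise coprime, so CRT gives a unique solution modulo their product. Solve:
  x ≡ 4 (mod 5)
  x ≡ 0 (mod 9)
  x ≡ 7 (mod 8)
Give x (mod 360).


Moduli 5, 9, 8 are pairwise coprime; by CRT there is a unique solution modulo M = 5 · 9 · 8 = 360.
Solve pairwise, accumulating the modulus:
  Start with x ≡ 4 (mod 5).
  Combine with x ≡ 0 (mod 9): since gcd(5, 9) = 1, we get a unique residue mod 45.
    Write x = 4 + 5·t and substitute into x ≡ 0 (mod 9): 5·t ≡ 0 − 4 = -4 (mod 9).
    Reduce coefficients mod 9: 5·t ≡ 5 (mod 9).
    The inverse of 5 mod 9 is 2 (since 5·2 = 10 = 1·9 + 1), so t ≡ 2·5 = 10 ≡ 1 (mod 9).
    Then x = 4 + 5·1 = 9, valid modulo lcm(5, 9) = 45: x ≡ 9 (mod 45).
  Combine with x ≡ 7 (mod 8): since gcd(45, 8) = 1, we get a unique residue mod 360.
    Write x = 9 + 45·t and substitute into x ≡ 7 (mod 8): 45·t ≡ 7 − 9 = -2 (mod 8).
    Reduce coefficients mod 8: 5·t ≡ 6 (mod 8).
    The inverse of 5 mod 8 is 5 (since 5·5 = 25 = 3·8 + 1), so t ≡ 5·6 = 30 ≡ 6 (mod 8).
    Then x = 9 + 45·6 = 279, valid modulo lcm(45, 8) = 360: x ≡ 279 (mod 360).
Verify: 279 mod 5 = 4 ✓, 279 mod 9 = 0 ✓, 279 mod 8 = 7 ✓.

x ≡ 279 (mod 360).


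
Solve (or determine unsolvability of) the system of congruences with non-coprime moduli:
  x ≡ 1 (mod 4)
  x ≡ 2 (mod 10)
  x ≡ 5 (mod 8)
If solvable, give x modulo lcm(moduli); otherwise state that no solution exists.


Moduli 4, 10, 8 are not pairwise coprime, so CRT works modulo lcm(m_i) when all pairwise compatibility conditions hold.
Pairwise compatibility: gcd(m_i, m_j) must divide a_i - a_j for every pair.
Merge one congruence at a time:
  Start: x ≡ 1 (mod 4).
  Combine with x ≡ 2 (mod 10): gcd(4, 10) = 2, and 2 - 1 = 1 is NOT divisible by 2.
    ⇒ system is inconsistent (no integer solution).

No solution (the system is inconsistent).


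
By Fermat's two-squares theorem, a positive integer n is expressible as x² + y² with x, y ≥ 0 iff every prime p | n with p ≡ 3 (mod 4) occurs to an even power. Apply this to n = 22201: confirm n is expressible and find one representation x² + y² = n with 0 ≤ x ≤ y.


Step 1: Factor n = 22201 = 149^2.
Step 2: Check the mod-4 condition on each prime factor: 149 ≡ 1 (mod 4), exponent 2.
All primes ≡ 3 (mod 4) appear to even exponent (or don't appear), so by the two-squares theorem n IS expressible as a sum of two squares.
Step 3: Build a representation. Here n = 149 · 149 is a product of primes ≡ 1 (mod 4). Each prime p ≡ 1 (mod 4) is itself a sum of two squares; find a² by testing p − a² for a perfect square:
  149: 149 − 1² = 148, 149 − 2² = 145, 149 − 3² = 140, 149 − 4² = 133, 149 − 5² = 124, 149 − 6² = 113, 149 − 7² = 100 = 10² ⇒ 149 = 7² + 10².
  Combine using the Brahmagupta–Fibonacci identity (a² + b²)(c² + d²) = (ac − bd)² + (ad + bc)² = (ac + bd)² + (ad − bc)²:
  149 · 149 = 22201: from (7² + 10²)(7² + 10²), take (7·7 − 10·10, 7·10 + 10·7) = (49 − 100, 70 + 70) = (-51, 140); dropping signs (only squares matter) gives (51, 140); check 51² + 140² = 2601 + 19600 = 22201 ✓.
Step 4: Order so x ≤ y and verify: 51² + 140² = 2601 + 19600 = 22201 = n. ✓

n = 22201 = 51² + 140² (one valid representation with x ≤ y).


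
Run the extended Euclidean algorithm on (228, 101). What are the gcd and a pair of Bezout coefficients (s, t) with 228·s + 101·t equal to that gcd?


Euclidean algorithm on (228, 101) — divide until remainder is 0:
  228 = 2 · 101 + 26
  101 = 3 · 26 + 23
  26 = 1 · 23 + 3
  23 = 7 · 3 + 2
  3 = 1 · 2 + 1
  2 = 2 · 1 + 0
gcd(228, 101) = 1.
Track Bezout coefficients alongside the remainders: start with r₀ = 228 = a·1 + b·0 (s = 1, t = 0) and r₁ = 101 = a·0 + b·1 (s = 0, t = 1); each new remainder r_{k+1} = r_{k-1} − q_k·r_k inherits s_{k+1} = s_{k-1} − q_k·s_k, t_{k+1} = t_{k-1} − q_k·t_k, so r_k = a·s_k + b·t_k at every step:
  q = 2: r = 26, s = 1 − 2·0 = 1, t = 0 − 2·1 = -2  (check: 228·1 + 101·(-2) = 26)
  q = 3: r = 23, s = 0 − 3·1 = -3, t = 1 − 3·(-2) = 7  (check: 228·(-3) + 101·7 = 23)
  q = 1: r = 3, s = 1 − 1·(-3) = 4, t = -2 − 1·7 = -9  (check: 228·4 + 101·(-9) = 3)
  q = 7: r = 2, s = -3 − 7·4 = -31, t = 7 − 7·(-9) = 70  (check: 228·(-31) + 101·70 = 2)
  q = 1: r = 1, s = 4 − 1·(-31) = 35, t = -9 − 1·70 = -79  (check: 228·35 + 101·(-79) = 1)
The row with r = 1 (the gcd) gives the Bezout coefficients s = 35, t = -79.
Result: 228 · (35) + 101 · (-79) = 1.

gcd(228, 101) = 1; s = 35, t = -79 (check: 228·35 + 101·(-79) = 1).


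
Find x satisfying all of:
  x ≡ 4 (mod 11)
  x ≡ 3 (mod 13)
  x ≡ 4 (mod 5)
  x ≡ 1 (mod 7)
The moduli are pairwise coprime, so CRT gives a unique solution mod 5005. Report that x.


Product of moduli M = 11 · 13 · 5 · 7 = 5005.
Merge one congruence at a time:
  Start: x ≡ 4 (mod 11).
  Combine with x ≡ 3 (mod 13); new modulus lcm = 143.
    Write x = 4 + 11·t and substitute into x ≡ 3 (mod 13): 11·t ≡ 3 − 4 = -1 (mod 13).
    Reduce coefficients mod 13: 11·t ≡ 12 (mod 13).
    The inverse of 11 mod 13 is 6 (since 11·6 = 66 = 5·13 + 1), so t ≡ 6·12 = 72 ≡ 7 (mod 13).
    Then x = 4 + 11·7 = 81, valid modulo lcm(11, 13) = 143: x ≡ 81 (mod 143).
  Combine with x ≡ 4 (mod 5); new modulus lcm = 715.
    Write x = 81 + 143·t and substitute into x ≡ 4 (mod 5): 143·t ≡ 4 − 81 = -77 (mod 5).
    Reduce coefficients mod 5: 3·t ≡ 3 (mod 5).
    The inverse of 3 mod 5 is 2 (since 3·2 = 6 = 1·5 + 1), so t ≡ 2·3 = 6 ≡ 1 (mod 5).
    Then x = 81 + 143·1 = 224, valid modulo lcm(143, 5) = 715: x ≡ 224 (mod 715).
  Combine with x ≡ 1 (mod 7); new modulus lcm = 5005.
    Write x = 224 + 715·t and substitute into x ≡ 1 (mod 7): 715·t ≡ 1 − 224 = -223 (mod 7).
    Reduce coefficients mod 7: 1·t ≡ 1 (mod 7).
    So t ≡ 1 (mod 7).
    Then x = 224 + 715·1 = 939, valid modulo lcm(715, 7) = 5005: x ≡ 939 (mod 5005).
Verify against each original: 939 mod 11 = 4, 939 mod 13 = 3, 939 mod 5 = 4, 939 mod 7 = 1.

x ≡ 939 (mod 5005).


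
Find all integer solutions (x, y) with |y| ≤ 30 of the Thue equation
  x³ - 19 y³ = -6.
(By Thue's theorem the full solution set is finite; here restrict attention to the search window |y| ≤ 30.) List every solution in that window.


The equation is x³ - 19y³ = -6. For fixed y, x³ = 19·y³ − 6, so a solution requires the RHS to be a perfect cube.
Strategy: iterate y from -30 to 30, compute RHS = 19·y³ − 6, and check whether it is a (positive or negative) perfect cube.
Check small values of y:
  y = 0: RHS = -6 is not a perfect cube.
  y = 1: RHS = 13 is not a perfect cube.
  y = -1: RHS = -25 is not a perfect cube.
  y = 2: RHS = 146 is not a perfect cube.
  y = -2: RHS = -158 is not a perfect cube.
  y = 3: RHS = 507 is not a perfect cube.
  y = -3: RHS = -519 is not a perfect cube.
Continuing the search up to |y| = 30 finds no solutions either.
No (x, y) in the scanned range satisfies the equation.

No integer solutions with |y| ≤ 30.


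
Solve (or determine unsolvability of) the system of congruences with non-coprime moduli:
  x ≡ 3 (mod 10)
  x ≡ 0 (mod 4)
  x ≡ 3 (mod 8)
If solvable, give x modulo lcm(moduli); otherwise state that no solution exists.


Moduli 10, 4, 8 are not pairwise coprime, so CRT works modulo lcm(m_i) when all pairwise compatibility conditions hold.
Pairwise compatibility: gcd(m_i, m_j) must divide a_i - a_j for every pair.
Merge one congruence at a time:
  Start: x ≡ 3 (mod 10).
  Combine with x ≡ 0 (mod 4): gcd(10, 4) = 2, and 0 - 3 = -3 is NOT divisible by 2.
    ⇒ system is inconsistent (no integer solution).

No solution (the system is inconsistent).


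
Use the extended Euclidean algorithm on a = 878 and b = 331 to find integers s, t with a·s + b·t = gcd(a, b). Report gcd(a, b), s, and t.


Euclidean algorithm on (878, 331) — divide until remainder is 0:
  878 = 2 · 331 + 216
  331 = 1 · 216 + 115
  216 = 1 · 115 + 101
  115 = 1 · 101 + 14
  101 = 7 · 14 + 3
  14 = 4 · 3 + 2
  3 = 1 · 2 + 1
  2 = 2 · 1 + 0
gcd(878, 331) = 1.
Track Bezout coefficients alongside the remainders: start with r₀ = 878 = a·1 + b·0 (s = 1, t = 0) and r₁ = 331 = a·0 + b·1 (s = 0, t = 1); each new remainder r_{k+1} = r_{k-1} − q_k·r_k inherits s_{k+1} = s_{k-1} − q_k·s_k, t_{k+1} = t_{k-1} − q_k·t_k, so r_k = a·s_k + b·t_k at every step:
  q = 2: r = 216, s = 1 − 2·0 = 1, t = 0 − 2·1 = -2  (check: 878·1 + 331·(-2) = 216)
  q = 1: r = 115, s = 0 − 1·1 = -1, t = 1 − 1·(-2) = 3  (check: 878·(-1) + 331·3 = 115)
  q = 1: r = 101, s = 1 − 1·(-1) = 2, t = -2 − 1·3 = -5  (check: 878·2 + 331·(-5) = 101)
  q = 1: r = 14, s = -1 − 1·2 = -3, t = 3 − 1·(-5) = 8  (check: 878·(-3) + 331·8 = 14)
  q = 7: r = 3, s = 2 − 7·(-3) = 23, t = -5 − 7·8 = -61  (check: 878·23 + 331·(-61) = 3)
  q = 4: r = 2, s = -3 − 4·23 = -95, t = 8 − 4·(-61) = 252  (check: 878·(-95) + 331·252 = 2)
  q = 1: r = 1, s = 23 − 1·(-95) = 118, t = -61 − 1·252 = -313  (check: 878·118 + 331·(-313) = 1)
The row with r = 1 (the gcd) gives the Bezout coefficients s = 118, t = -313.
Result: 878 · (118) + 331 · (-313) = 1.

gcd(878, 331) = 1; s = 118, t = -313 (check: 878·118 + 331·(-313) = 1).


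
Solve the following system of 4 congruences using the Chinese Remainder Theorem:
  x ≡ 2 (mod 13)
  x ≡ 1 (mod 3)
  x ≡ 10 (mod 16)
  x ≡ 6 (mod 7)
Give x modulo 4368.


Product of moduli M = 13 · 3 · 16 · 7 = 4368.
Merge one congruence at a time:
  Start: x ≡ 2 (mod 13).
  Combine with x ≡ 1 (mod 3); new modulus lcm = 39.
    Write x = 2 + 13·t and substitute into x ≡ 1 (mod 3): 13·t ≡ 1 − 2 = -1 (mod 3).
    Reduce coefficients mod 3: 1·t ≡ 2 (mod 3).
    So t ≡ 2 (mod 3).
    Then x = 2 + 13·2 = 28, valid modulo lcm(13, 3) = 39: x ≡ 28 (mod 39).
  Combine with x ≡ 10 (mod 16); new modulus lcm = 624.
    Write x = 28 + 39·t and substitute into x ≡ 10 (mod 16): 39·t ≡ 10 − 28 = -18 (mod 16).
    Reduce coefficients mod 16: 7·t ≡ 14 (mod 16).
    The inverse of 7 mod 16 is 7 (since 7·7 = 49 = 3·16 + 1), so t ≡ 7·14 = 98 ≡ 2 (mod 16).
    Then x = 28 + 39·2 = 106, valid modulo lcm(39, 16) = 624: x ≡ 106 (mod 624).
  Combine with x ≡ 6 (mod 7); new modulus lcm = 4368.
    Write x = 106 + 624·t and substitute into x ≡ 6 (mod 7): 624·t ≡ 6 − 106 = -100 (mod 7).
    Reduce coefficients mod 7: 1·t ≡ 5 (mod 7).
    So t ≡ 5 (mod 7).
    Then x = 106 + 624·5 = 3226, valid modulo lcm(624, 7) = 4368: x ≡ 3226 (mod 4368).
Verify against each original: 3226 mod 13 = 2, 3226 mod 3 = 1, 3226 mod 16 = 10, 3226 mod 7 = 6.

x ≡ 3226 (mod 4368).


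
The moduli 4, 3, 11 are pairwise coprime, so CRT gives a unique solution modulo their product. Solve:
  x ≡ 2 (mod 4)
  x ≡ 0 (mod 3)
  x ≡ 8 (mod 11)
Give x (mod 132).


Moduli 4, 3, 11 are pairwise coprime; by CRT there is a unique solution modulo M = 4 · 3 · 11 = 132.
Solve pairwise, accumulating the modulus:
  Start with x ≡ 2 (mod 4).
  Combine with x ≡ 0 (mod 3): since gcd(4, 3) = 1, we get a unique residue mod 12.
    Write x = 2 + 4·t and substitute into x ≡ 0 (mod 3): 4·t ≡ 0 − 2 = -2 (mod 3).
    Reduce coefficients mod 3: 1·t ≡ 1 (mod 3).
    So t ≡ 1 (mod 3).
    Then x = 2 + 4·1 = 6, valid modulo lcm(4, 3) = 12: x ≡ 6 (mod 12).
  Combine with x ≡ 8 (mod 11): since gcd(12, 11) = 1, we get a unique residue mod 132.
    Write x = 6 + 12·t and substitute into x ≡ 8 (mod 11): 12·t ≡ 8 − 6 = 2 (mod 11).
    Reduce coefficients mod 11: 1·t ≡ 2 (mod 11).
    So t ≡ 2 (mod 11).
    Then x = 6 + 12·2 = 30, valid modulo lcm(12, 11) = 132: x ≡ 30 (mod 132).
Verify: 30 mod 4 = 2 ✓, 30 mod 3 = 0 ✓, 30 mod 11 = 8 ✓.

x ≡ 30 (mod 132).


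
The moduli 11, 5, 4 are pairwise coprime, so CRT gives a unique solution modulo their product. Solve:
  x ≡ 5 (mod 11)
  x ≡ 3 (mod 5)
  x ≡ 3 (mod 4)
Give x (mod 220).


Moduli 11, 5, 4 are pairwise coprime; by CRT there is a unique solution modulo M = 11 · 5 · 4 = 220.
Solve pairwise, accumulating the modulus:
  Start with x ≡ 5 (mod 11).
  Combine with x ≡ 3 (mod 5): since gcd(11, 5) = 1, we get a unique residue mod 55.
    Write x = 5 + 11·t and substitute into x ≡ 3 (mod 5): 11·t ≡ 3 − 5 = -2 (mod 5).
    Reduce coefficients mod 5: 1·t ≡ 3 (mod 5).
    So t ≡ 3 (mod 5).
    Then x = 5 + 11·3 = 38, valid modulo lcm(11, 5) = 55: x ≡ 38 (mod 55).
  Combine with x ≡ 3 (mod 4): since gcd(55, 4) = 1, we get a unique residue mod 220.
    Write x = 38 + 55·t and substitute into x ≡ 3 (mod 4): 55·t ≡ 3 − 38 = -35 (mod 4).
    Reduce coefficients mod 4: 3·t ≡ 1 (mod 4).
    The inverse of 3 mod 4 is 3 (since 3·3 = 9 = 2·4 + 1), so t ≡ 3·1 = 3 ≡ 3 (mod 4).
    Then x = 38 + 55·3 = 203, valid modulo lcm(55, 4) = 220: x ≡ 203 (mod 220).
Verify: 203 mod 11 = 5 ✓, 203 mod 5 = 3 ✓, 203 mod 4 = 3 ✓.

x ≡ 203 (mod 220).


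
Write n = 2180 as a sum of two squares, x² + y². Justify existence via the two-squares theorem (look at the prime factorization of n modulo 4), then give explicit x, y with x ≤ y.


Step 1: Factor n = 2180 = 2^2 · 5 · 109.
Step 2: Check the mod-4 condition on each prime factor: 2 = 2 (special); 5 ≡ 1 (mod 4), exponent 1; 109 ≡ 1 (mod 4), exponent 1.
All primes ≡ 3 (mod 4) appear to even exponent (or don't appear), so by the two-squares theorem n IS expressible as a sum of two squares.
Step 3: Build a representation. Group n = k² · m with k = 2 and m = 5 · 109 = 545 (a product of primes ≡ 1 (mod 4)); a representation of m scales to one of n via (k·x)² + (k·y)² = k²(x² + y²). Each prime p ≡ 1 (mod 4) is itself a sum of two squares; find a² by testing p − a² for a perfect square:
  5: 5 − 1² = 4 = 2² ⇒ 5 = 1² + 2².
  109: 109 − 1² = 108, 109 − 2² = 105, 109 − 3² = 100 = 10² ⇒ 109 = 3² + 10².
  Combine using the Brahmagupta–Fibonacci identity (a² + b²)(c² + d²) = (ac − bd)² + (ad + bc)² = (ac + bd)² + (ad − bc)²:
  5 · 109 = 545: from (1² + 2²)(3² + 10²), take (1·3 − 2·10, 1·10 + 2·3) = (3 − 20, 10 + 6) = (-17, 16); dropping signs (only squares matter) gives (17, 16); check 17² + 16² = 289 + 256 = 545 ✓.
  Scale by k = 2: (2·17, 2·16) = (34, 32).
Step 4: Order so x ≤ y and verify: 32² + 34² = 1024 + 1156 = 2180 = n. ✓

n = 2180 = 32² + 34² (one valid representation with x ≤ y).


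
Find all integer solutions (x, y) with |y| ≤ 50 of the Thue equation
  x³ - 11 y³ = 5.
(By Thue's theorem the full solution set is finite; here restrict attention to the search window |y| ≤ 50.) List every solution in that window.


The equation is x³ - 11y³ = 5. For fixed y, x³ = 11·y³ + 5, so a solution requires the RHS to be a perfect cube.
Strategy: iterate y from -50 to 50, compute RHS = 11·y³ + 5, and check whether it is a (positive or negative) perfect cube.
Check small values of y:
  y = 0: RHS = 5 is not a perfect cube.
  y = 1: RHS = 16 is not a perfect cube.
  y = -1: RHS = -6 is not a perfect cube.
  y = 2: RHS = 93 is not a perfect cube.
  y = -2: RHS = -83 is not a perfect cube.
  y = 3: RHS = 302 is not a perfect cube.
  y = -3: RHS = -292 is not a perfect cube.
Continuing the search up to |y| = 50 finds no solutions either.
No (x, y) in the scanned range satisfies the equation.

No integer solutions with |y| ≤ 50.


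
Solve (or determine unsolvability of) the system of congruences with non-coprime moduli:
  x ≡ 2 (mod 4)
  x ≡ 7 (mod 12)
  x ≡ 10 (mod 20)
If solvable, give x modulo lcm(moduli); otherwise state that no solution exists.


Moduli 4, 12, 20 are not pairwise coprime, so CRT works modulo lcm(m_i) when all pairwise compatibility conditions hold.
Pairwise compatibility: gcd(m_i, m_j) must divide a_i - a_j for every pair.
Merge one congruence at a time:
  Start: x ≡ 2 (mod 4).
  Combine with x ≡ 7 (mod 12): gcd(4, 12) = 4, and 7 - 2 = 5 is NOT divisible by 4.
    ⇒ system is inconsistent (no integer solution).

No solution (the system is inconsistent).


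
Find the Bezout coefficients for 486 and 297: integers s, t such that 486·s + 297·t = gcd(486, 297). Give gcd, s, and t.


Euclidean algorithm on (486, 297) — divide until remainder is 0:
  486 = 1 · 297 + 189
  297 = 1 · 189 + 108
  189 = 1 · 108 + 81
  108 = 1 · 81 + 27
  81 = 3 · 27 + 0
gcd(486, 297) = 27.
Track Bezout coefficients alongside the remainders: start with r₀ = 486 = a·1 + b·0 (s = 1, t = 0) and r₁ = 297 = a·0 + b·1 (s = 0, t = 1); each new remainder r_{k+1} = r_{k-1} − q_k·r_k inherits s_{k+1} = s_{k-1} − q_k·s_k, t_{k+1} = t_{k-1} − q_k·t_k, so r_k = a·s_k + b·t_k at every step:
  q = 1: r = 189, s = 1 − 1·0 = 1, t = 0 − 1·1 = -1  (check: 486·1 + 297·(-1) = 189)
  q = 1: r = 108, s = 0 − 1·1 = -1, t = 1 − 1·(-1) = 2  (check: 486·(-1) + 297·2 = 108)
  q = 1: r = 81, s = 1 − 1·(-1) = 2, t = -1 − 1·2 = -3  (check: 486·2 + 297·(-3) = 81)
  q = 1: r = 27, s = -1 − 1·2 = -3, t = 2 − 1·(-3) = 5  (check: 486·(-3) + 297·5 = 27)
The row with r = 27 (the gcd) gives the Bezout coefficients s = -3, t = 5.
Result: 486 · (-3) + 297 · (5) = 27.

gcd(486, 297) = 27; s = -3, t = 5 (check: 486·(-3) + 297·5 = 27).


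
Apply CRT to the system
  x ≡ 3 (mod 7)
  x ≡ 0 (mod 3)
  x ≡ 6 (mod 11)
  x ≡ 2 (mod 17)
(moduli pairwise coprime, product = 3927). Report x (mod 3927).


Product of moduli M = 7 · 3 · 11 · 17 = 3927.
Merge one congruence at a time:
  Start: x ≡ 3 (mod 7).
  Combine with x ≡ 0 (mod 3); new modulus lcm = 21.
    Write x = 3 + 7·t and substitute into x ≡ 0 (mod 3): 7·t ≡ 0 − 3 = -3 (mod 3).
    Reduce coefficients mod 3: 1·t ≡ 0 (mod 3).
    So t ≡ 0 (mod 3).
    Then x = 3 + 7·0 = 3, valid modulo lcm(7, 3) = 21: x ≡ 3 (mod 21).
  Combine with x ≡ 6 (mod 11); new modulus lcm = 231.
    Write x = 3 + 21·t and substitute into x ≡ 6 (mod 11): 21·t ≡ 6 − 3 = 3 (mod 11).
    Reduce coefficients mod 11: 10·t ≡ 3 (mod 11).
    The inverse of 10 mod 11 is 10 (since 10·10 = 100 = 9·11 + 1), so t ≡ 10·3 = 30 ≡ 8 (mod 11).
    Then x = 3 + 21·8 = 171, valid modulo lcm(21, 11) = 231: x ≡ 171 (mod 231).
  Combine with x ≡ 2 (mod 17); new modulus lcm = 3927.
    Write x = 171 + 231·t and substitute into x ≡ 2 (mod 17): 231·t ≡ 2 − 171 = -169 (mod 17).
    Reduce coefficients mod 17: 10·t ≡ 1 (mod 17).
    The inverse of 10 mod 17 is 12 (since 10·12 = 120 = 7·17 + 1), so t ≡ 12·1 = 12 ≡ 12 (mod 17).
    Then x = 171 + 231·12 = 2943, valid modulo lcm(231, 17) = 3927: x ≡ 2943 (mod 3927).
Verify against each original: 2943 mod 7 = 3, 2943 mod 3 = 0, 2943 mod 11 = 6, 2943 mod 17 = 2.

x ≡ 2943 (mod 3927).


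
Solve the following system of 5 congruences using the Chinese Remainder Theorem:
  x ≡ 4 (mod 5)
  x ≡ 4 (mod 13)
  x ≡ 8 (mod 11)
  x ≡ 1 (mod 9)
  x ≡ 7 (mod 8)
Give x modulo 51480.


Product of moduli M = 5 · 13 · 11 · 9 · 8 = 51480.
Merge one congruence at a time:
  Start: x ≡ 4 (mod 5).
  Combine with x ≡ 4 (mod 13); new modulus lcm = 65.
    Write x = 4 + 5·t and substitute into x ≡ 4 (mod 13): 5·t ≡ 4 − 4 = 0 (mod 13).
    The inverse of 5 mod 13 is 8 (since 5·8 = 40 = 3·13 + 1), so t ≡ 8·0 = 0 ≡ 0 (mod 13).
    Then x = 4 + 5·0 = 4, valid modulo lcm(5, 13) = 65: x ≡ 4 (mod 65).
  Combine with x ≡ 8 (mod 11); new modulus lcm = 715.
    Write x = 4 + 65·t and substitute into x ≡ 8 (mod 11): 65·t ≡ 8 − 4 = 4 (mod 11).
    Reduce coefficients mod 11: 10·t ≡ 4 (mod 11).
    The inverse of 10 mod 11 is 10 (since 10·10 = 100 = 9·11 + 1), so t ≡ 10·4 = 40 ≡ 7 (mod 11).
    Then x = 4 + 65·7 = 459, valid modulo lcm(65, 11) = 715: x ≡ 459 (mod 715).
  Combine with x ≡ 1 (mod 9); new modulus lcm = 6435.
    Write x = 459 + 715·t and substitute into x ≡ 1 (mod 9): 715·t ≡ 1 − 459 = -458 (mod 9).
    Reduce coefficients mod 9: 4·t ≡ 1 (mod 9).
    The inverse of 4 mod 9 is 7 (since 4·7 = 28 = 3·9 + 1), so t ≡ 7·1 = 7 ≡ 7 (mod 9).
    Then x = 459 + 715·7 = 5464, valid modulo lcm(715, 9) = 6435: x ≡ 5464 (mod 6435).
  Combine with x ≡ 7 (mod 8); new modulus lcm = 51480.
    Write x = 5464 + 6435·t and substitute into x ≡ 7 (mod 8): 6435·t ≡ 7 − 5464 = -5457 (mod 8).
    Reduce coefficients mod 8: 3·t ≡ 7 (mod 8).
    The inverse of 3 mod 8 is 3 (since 3·3 = 9 = 1·8 + 1), so t ≡ 3·7 = 21 ≡ 5 (mod 8).
    Then x = 5464 + 6435·5 = 37639, valid modulo lcm(6435, 8) = 51480: x ≡ 37639 (mod 51480).
Verify against each original: 37639 mod 5 = 4, 37639 mod 13 = 4, 37639 mod 11 = 8, 37639 mod 9 = 1, 37639 mod 8 = 7.

x ≡ 37639 (mod 51480).


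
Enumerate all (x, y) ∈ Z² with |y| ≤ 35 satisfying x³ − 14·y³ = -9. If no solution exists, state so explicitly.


The equation is x³ - 14y³ = -9. For fixed y, x³ = 14·y³ − 9, so a solution requires the RHS to be a perfect cube.
Strategy: iterate y from -35 to 35, compute RHS = 14·y³ − 9, and check whether it is a (positive or negative) perfect cube.
Check small values of y:
  y = 0: RHS = -9 is not a perfect cube.
  y = 1: RHS = 5 is not a perfect cube.
  y = -1: RHS = -23 is not a perfect cube.
  y = 2: RHS = 103 is not a perfect cube.
  y = -2: RHS = -121 is not a perfect cube.
  y = 3: RHS = 369 is not a perfect cube.
  y = -3: RHS = -387 is not a perfect cube.
Continuing the search up to |y| = 35 finds no solutions either.
No (x, y) in the scanned range satisfies the equation.

No integer solutions with |y| ≤ 35.


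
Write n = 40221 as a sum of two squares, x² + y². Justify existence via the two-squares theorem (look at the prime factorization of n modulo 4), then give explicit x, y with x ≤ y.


Step 1: Factor n = 40221 = 3^2 · 41 · 109.
Step 2: Check the mod-4 condition on each prime factor: 3 ≡ 3 (mod 4), exponent 2 (must be even); 41 ≡ 1 (mod 4), exponent 1; 109 ≡ 1 (mod 4), exponent 1.
All primes ≡ 3 (mod 4) appear to even exponent (or don't appear), so by the two-squares theorem n IS expressible as a sum of two squares.
Step 3: Build a representation. Group n = k² · m with k = 3 and m = 41 · 109 = 4469 (a product of primes ≡ 1 (mod 4)); a representation of m scales to one of n via (k·x)² + (k·y)² = k²(x² + y²). Each prime p ≡ 1 (mod 4) is itself a sum of two squares; find a² by testing p − a² for a perfect square:
  41: 41 − 1² = 40, 41 − 2² = 37, 41 − 3² = 32, 41 − 4² = 25 = 5² ⇒ 41 = 4² + 5².
  109: 109 − 1² = 108, 109 − 2² = 105, 109 − 3² = 100 = 10² ⇒ 109 = 3² + 10².
  Combine using the Brahmagupta–Fibonacci identity (a² + b²)(c² + d²) = (ac − bd)² + (ad + bc)² = (ac + bd)² + (ad − bc)²:
  41 · 109 = 4469: from (4² + 5²)(3² + 10²), take (4·3 − 5·10, 4·10 + 5·3) = (12 − 50, 40 + 15) = (-38, 55); dropping signs (only squares matter) gives (38, 55); check 38² + 55² = 1444 + 3025 = 4469 ✓.
  Scale by k = 3: (3·38, 3·55) = (114, 165).
Step 4: Order so x ≤ y and verify: 114² + 165² = 12996 + 27225 = 40221 = n. ✓

n = 40221 = 114² + 165² (one valid representation with x ≤ y).


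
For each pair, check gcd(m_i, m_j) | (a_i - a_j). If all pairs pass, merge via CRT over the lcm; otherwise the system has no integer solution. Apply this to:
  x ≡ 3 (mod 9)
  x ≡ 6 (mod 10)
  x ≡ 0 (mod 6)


Moduli 9, 10, 6 are not pairwise coprime, so CRT works modulo lcm(m_i) when all pairwise compatibility conditions hold.
Pairwise compatibility: gcd(m_i, m_j) must divide a_i - a_j for every pair.
Merge one congruence at a time:
  Start: x ≡ 3 (mod 9).
  Combine with x ≡ 6 (mod 10): gcd(9, 10) = 1; 6 - 3 = 3, which IS divisible by 1, so compatible.
    Write x = 3 + 9·t and substitute into x ≡ 6 (mod 10): 9·t ≡ 6 − 3 = 3 (mod 10).
    The inverse of 9 mod 10 is 9 (since 9·9 = 81 = 8·10 + 1), so t ≡ 9·3 = 27 ≡ 7 (mod 10).
    Then x = 3 + 9·7 = 66, valid modulo lcm(9, 10) = 90: x ≡ 66 (mod 90).
  Combine with x ≡ 0 (mod 6): gcd(90, 6) = 6; 0 - 66 = -66, which IS divisible by 6, so compatible.
    Write x = 66 + 90·t and substitute into x ≡ 0 (mod 6): 90·t ≡ 0 − 66 = -66 (mod 6).
    Divide the congruence (and modulus) by g = 6: 15·t ≡ -11 (mod 1).
    Modulo 1 every t works; take t = 0.
    Then x = 66 + 90·0 = 66, valid modulo lcm(90, 6) = 90: x ≡ 66 (mod 90).
Verify: 66 mod 9 = 3, 66 mod 10 = 6, 66 mod 6 = 0.

x ≡ 66 (mod 90).


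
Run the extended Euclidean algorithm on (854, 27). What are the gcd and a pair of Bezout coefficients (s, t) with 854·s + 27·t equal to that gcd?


Euclidean algorithm on (854, 27) — divide until remainder is 0:
  854 = 31 · 27 + 17
  27 = 1 · 17 + 10
  17 = 1 · 10 + 7
  10 = 1 · 7 + 3
  7 = 2 · 3 + 1
  3 = 3 · 1 + 0
gcd(854, 27) = 1.
Track Bezout coefficients alongside the remainders: start with r₀ = 854 = a·1 + b·0 (s = 1, t = 0) and r₁ = 27 = a·0 + b·1 (s = 0, t = 1); each new remainder r_{k+1} = r_{k-1} − q_k·r_k inherits s_{k+1} = s_{k-1} − q_k·s_k, t_{k+1} = t_{k-1} − q_k·t_k, so r_k = a·s_k + b·t_k at every step:
  q = 31: r = 17, s = 1 − 31·0 = 1, t = 0 − 31·1 = -31  (check: 854·1 + 27·(-31) = 17)
  q = 1: r = 10, s = 0 − 1·1 = -1, t = 1 − 1·(-31) = 32  (check: 854·(-1) + 27·32 = 10)
  q = 1: r = 7, s = 1 − 1·(-1) = 2, t = -31 − 1·32 = -63  (check: 854·2 + 27·(-63) = 7)
  q = 1: r = 3, s = -1 − 1·2 = -3, t = 32 − 1·(-63) = 95  (check: 854·(-3) + 27·95 = 3)
  q = 2: r = 1, s = 2 − 2·(-3) = 8, t = -63 − 2·95 = -253  (check: 854·8 + 27·(-253) = 1)
The row with r = 1 (the gcd) gives the Bezout coefficients s = 8, t = -253.
Result: 854 · (8) + 27 · (-253) = 1.

gcd(854, 27) = 1; s = 8, t = -253 (check: 854·8 + 27·(-253) = 1).


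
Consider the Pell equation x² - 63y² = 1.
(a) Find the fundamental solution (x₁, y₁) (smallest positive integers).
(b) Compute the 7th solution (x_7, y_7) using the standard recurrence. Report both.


Step 1: Find the fundamental solution (x₁, y₁) of x² - 63y² = 1.
  Expand √63 as a continued fraction. a₀ = ⌊√63⌋ = 7; iterate m_{k+1} = d_k·a_k − m_k, d_{k+1} = (63 − m_{k+1}²)/d_k, a_{k+1} = ⌊(a₀ + m_{k+1})/d_{k+1}⌋ (starting m₀ = 0, d₀ = 1), with convergents p_k = a_k·p_{k-1} + p_{k-2}, q_k = a_k·q_{k-1} + q_{k-2} (p₋₁ = 1, q₋₁ = 0):
  k = 0: a₀ = 7; p₀/q₀ = 7/1; p₀² − 63·q₀² = 49 − 63 = -14.
  k = 1: m = 7, d = 14, a = ⌊(7 + 7)/14⌋ = 1; p/q = (1·7 + 1)/(1·1 + 0) = 8/1; p² − 63·q² = 64 − 63 = 1.
  The first convergent with p² − 63·q² = 1 gives the fundamental solution (x₁, y₁) = (8, 1).
Step 2: Apply the recurrence (x_{n+1}, y_{n+1}) = (x₁x_n + 63y₁y_n, x₁y_n + y₁x_n) repeatedly.
  From (x_1, y_1) = (8, 1): x_2 = 8·8 + 63·1·1 = 127; y_2 = 8·1 + 1·8 = 16.
  From (x_2, y_2) = (127, 16): x_3 = 8·127 + 63·1·16 = 2024; y_3 = 8·16 + 1·127 = 255.
  From (x_3, y_3) = (2024, 255): x_4 = 8·2024 + 63·1·255 = 32257; y_4 = 8·255 + 1·2024 = 4064.
  From (x_4, y_4) = (32257, 4064): x_5 = 8·32257 + 63·1·4064 = 514088; y_5 = 8·4064 + 1·32257 = 64769.
  From (x_5, y_5) = (514088, 64769): x_6 = 8·514088 + 63·1·64769 = 8193151; y_6 = 8·64769 + 1·514088 = 1032240.
  From (x_6, y_6) = (8193151, 1032240): x_7 = 8·8193151 + 63·1·1032240 = 130576328; y_7 = 8·1032240 + 1·8193151 = 16451071.
Step 3: Verify x_7² - 63·y_7² = 17050177433963584 - 17050177433963583 = 1 (should be 1). ✓

(x_1, y_1) = (8, 1); (x_7, y_7) = (130576328, 16451071).


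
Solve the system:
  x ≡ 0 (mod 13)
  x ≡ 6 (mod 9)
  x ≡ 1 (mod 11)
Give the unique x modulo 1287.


Moduli 13, 9, 11 are pairwise coprime; by CRT there is a unique solution modulo M = 13 · 9 · 11 = 1287.
Solve pairwise, accumulating the modulus:
  Start with x ≡ 0 (mod 13).
  Combine with x ≡ 6 (mod 9): since gcd(13, 9) = 1, we get a unique residue mod 117.
    Write x = 0 + 13·t and substitute into x ≡ 6 (mod 9): 13·t ≡ 6 − 0 = 6 (mod 9).
    Reduce coefficients mod 9: 4·t ≡ 6 (mod 9).
    The inverse of 4 mod 9 is 7 (since 4·7 = 28 = 3·9 + 1), so t ≡ 7·6 = 42 ≡ 6 (mod 9).
    Then x = 0 + 13·6 = 78, valid modulo lcm(13, 9) = 117: x ≡ 78 (mod 117).
  Combine with x ≡ 1 (mod 11): since gcd(117, 11) = 1, we get a unique residue mod 1287.
    Write x = 78 + 117·t and substitute into x ≡ 1 (mod 11): 117·t ≡ 1 − 78 = -77 (mod 11).
    Reduce coefficients mod 11: 7·t ≡ 0 (mod 11).
    The inverse of 7 mod 11 is 8 (since 7·8 = 56 = 5·11 + 1), so t ≡ 8·0 = 0 ≡ 0 (mod 11).
    Then x = 78 + 117·0 = 78, valid modulo lcm(117, 11) = 1287: x ≡ 78 (mod 1287).
Verify: 78 mod 13 = 0 ✓, 78 mod 9 = 6 ✓, 78 mod 11 = 1 ✓.

x ≡ 78 (mod 1287).


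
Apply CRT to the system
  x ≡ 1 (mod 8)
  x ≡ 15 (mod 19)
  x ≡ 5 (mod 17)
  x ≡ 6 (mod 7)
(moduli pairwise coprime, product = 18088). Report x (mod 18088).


Product of moduli M = 8 · 19 · 17 · 7 = 18088.
Merge one congruence at a time:
  Start: x ≡ 1 (mod 8).
  Combine with x ≡ 15 (mod 19); new modulus lcm = 152.
    Write x = 1 + 8·t and substitute into x ≡ 15 (mod 19): 8·t ≡ 15 − 1 = 14 (mod 19).
    The inverse of 8 mod 19 is 12 (since 8·12 = 96 = 5·19 + 1), so t ≡ 12·14 = 168 ≡ 16 (mod 19).
    Then x = 1 + 8·16 = 129, valid modulo lcm(8, 19) = 152: x ≡ 129 (mod 152).
  Combine with x ≡ 5 (mod 17); new modulus lcm = 2584.
    Write x = 129 + 152·t and substitute into x ≡ 5 (mod 17): 152·t ≡ 5 − 129 = -124 (mod 17).
    Reduce coefficients mod 17: 16·t ≡ 12 (mod 17).
    The inverse of 16 mod 17 is 16 (since 16·16 = 256 = 15·17 + 1), so t ≡ 16·12 = 192 ≡ 5 (mod 17).
    Then x = 129 + 152·5 = 889, valid modulo lcm(152, 17) = 2584: x ≡ 889 (mod 2584).
  Combine with x ≡ 6 (mod 7); new modulus lcm = 18088.
    Write x = 889 + 2584·t and substitute into x ≡ 6 (mod 7): 2584·t ≡ 6 − 889 = -883 (mod 7).
    Reduce coefficients mod 7: 1·t ≡ 6 (mod 7).
    So t ≡ 6 (mod 7).
    Then x = 889 + 2584·6 = 16393, valid modulo lcm(2584, 7) = 18088: x ≡ 16393 (mod 18088).
Verify against each original: 16393 mod 8 = 1, 16393 mod 19 = 15, 16393 mod 17 = 5, 16393 mod 7 = 6.

x ≡ 16393 (mod 18088).


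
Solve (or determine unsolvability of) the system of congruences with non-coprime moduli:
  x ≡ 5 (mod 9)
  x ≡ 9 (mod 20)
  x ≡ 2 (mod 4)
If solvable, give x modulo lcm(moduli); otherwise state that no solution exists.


Moduli 9, 20, 4 are not pairwise coprime, so CRT works modulo lcm(m_i) when all pairwise compatibility conditions hold.
Pairwise compatibility: gcd(m_i, m_j) must divide a_i - a_j for every pair.
Merge one congruence at a time:
  Start: x ≡ 5 (mod 9).
  Combine with x ≡ 9 (mod 20): gcd(9, 20) = 1; 9 - 5 = 4, which IS divisible by 1, so compatible.
    Write x = 5 + 9·t and substitute into x ≡ 9 (mod 20): 9·t ≡ 9 − 5 = 4 (mod 20).
    The inverse of 9 mod 20 is 9 (since 9·9 = 81 = 4·20 + 1), so t ≡ 9·4 = 36 ≡ 16 (mod 20).
    Then x = 5 + 9·16 = 149, valid modulo lcm(9, 20) = 180: x ≡ 149 (mod 180).
  Combine with x ≡ 2 (mod 4): gcd(180, 4) = 4, and 2 - 149 = -147 is NOT divisible by 4.
    ⇒ system is inconsistent (no integer solution).

No solution (the system is inconsistent).


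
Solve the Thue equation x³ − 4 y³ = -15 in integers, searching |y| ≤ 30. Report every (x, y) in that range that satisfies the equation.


The equation is x³ - 4y³ = -15. For fixed y, x³ = 4·y³ − 15, so a solution requires the RHS to be a perfect cube.
Strategy: iterate y from -30 to 30, compute RHS = 4·y³ − 15, and check whether it is a (positive or negative) perfect cube.
Check small values of y:
  y = 0: RHS = -15 is not a perfect cube.
  y = 1: RHS = -11 is not a perfect cube.
  y = -1: RHS = -19 is not a perfect cube.
  y = 2: RHS = 17 is not a perfect cube.
  y = -2: RHS = -47 is not a perfect cube.
  y = 3: RHS = 93 is not a perfect cube.
  y = -3: RHS = -123 is not a perfect cube.
Continuing the search up to |y| = 30 finds no solutions either.
No (x, y) in the scanned range satisfies the equation.

No integer solutions with |y| ≤ 30.


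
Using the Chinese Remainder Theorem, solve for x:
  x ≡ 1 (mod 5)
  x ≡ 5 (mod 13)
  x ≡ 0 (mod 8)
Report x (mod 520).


Moduli 5, 13, 8 are pairwise coprime; by CRT there is a unique solution modulo M = 5 · 13 · 8 = 520.
Solve pairwise, accumulating the modulus:
  Start with x ≡ 1 (mod 5).
  Combine with x ≡ 5 (mod 13): since gcd(5, 13) = 1, we get a unique residue mod 65.
    Write x = 1 + 5·t and substitute into x ≡ 5 (mod 13): 5·t ≡ 5 − 1 = 4 (mod 13).
    The inverse of 5 mod 13 is 8 (since 5·8 = 40 = 3·13 + 1), so t ≡ 8·4 = 32 ≡ 6 (mod 13).
    Then x = 1 + 5·6 = 31, valid modulo lcm(5, 13) = 65: x ≡ 31 (mod 65).
  Combine with x ≡ 0 (mod 8): since gcd(65, 8) = 1, we get a unique residue mod 520.
    Write x = 31 + 65·t and substitute into x ≡ 0 (mod 8): 65·t ≡ 0 − 31 = -31 (mod 8).
    Reduce coefficients mod 8: 1·t ≡ 1 (mod 8).
    So t ≡ 1 (mod 8).
    Then x = 31 + 65·1 = 96, valid modulo lcm(65, 8) = 520: x ≡ 96 (mod 520).
Verify: 96 mod 5 = 1 ✓, 96 mod 13 = 5 ✓, 96 mod 8 = 0 ✓.

x ≡ 96 (mod 520).


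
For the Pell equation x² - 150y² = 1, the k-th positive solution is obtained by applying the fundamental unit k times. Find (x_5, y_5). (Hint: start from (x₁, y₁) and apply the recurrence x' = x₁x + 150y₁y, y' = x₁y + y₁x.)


Step 1: Find the fundamental solution (x₁, y₁) of x² - 150y² = 1.
  Expand √150 as a continued fraction. a₀ = ⌊√150⌋ = 12; iterate m_{k+1} = d_k·a_k − m_k, d_{k+1} = (150 − m_{k+1}²)/d_k, a_{k+1} = ⌊(a₀ + m_{k+1})/d_{k+1}⌋ (starting m₀ = 0, d₀ = 1), with convergents p_k = a_k·p_{k-1} + p_{k-2}, q_k = a_k·q_{k-1} + q_{k-2} (p₋₁ = 1, q₋₁ = 0):
  k = 0: a₀ = 12; p₀/q₀ = 12/1; p₀² − 150·q₀² = 144 − 150 = -6.
  k = 1: m = 12, d = 6, a = ⌊(12 + 12)/6⌋ = 4; p/q = (4·12 + 1)/(4·1 + 0) = 49/4; p² − 150·q² = 2401 − 2400 = 1.
  The first convergent with p² − 150·q² = 1 gives the fundamental solution (x₁, y₁) = (49, 4).
Step 2: Apply the recurrence (x_{n+1}, y_{n+1}) = (x₁x_n + 150y₁y_n, x₁y_n + y₁x_n) repeatedly.
  From (x_1, y_1) = (49, 4): x_2 = 49·49 + 150·4·4 = 4801; y_2 = 49·4 + 4·49 = 392.
  From (x_2, y_2) = (4801, 392): x_3 = 49·4801 + 150·4·392 = 470449; y_3 = 49·392 + 4·4801 = 38412.
  From (x_3, y_3) = (470449, 38412): x_4 = 49·470449 + 150·4·38412 = 46099201; y_4 = 49·38412 + 4·470449 = 3763984.
  From (x_4, y_4) = (46099201, 3763984): x_5 = 49·46099201 + 150·4·3763984 = 4517251249; y_5 = 49·3763984 + 4·46099201 = 368832020.
Step 3: Verify x_5² - 150·y_5² = 20405558846592060001 - 20405558846592060000 = 1 (should be 1). ✓

(x_1, y_1) = (49, 4); (x_5, y_5) = (4517251249, 368832020).


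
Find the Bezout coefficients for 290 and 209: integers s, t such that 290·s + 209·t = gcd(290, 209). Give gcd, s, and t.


Euclidean algorithm on (290, 209) — divide until remainder is 0:
  290 = 1 · 209 + 81
  209 = 2 · 81 + 47
  81 = 1 · 47 + 34
  47 = 1 · 34 + 13
  34 = 2 · 13 + 8
  13 = 1 · 8 + 5
  8 = 1 · 5 + 3
  5 = 1 · 3 + 2
  3 = 1 · 2 + 1
  2 = 2 · 1 + 0
gcd(290, 209) = 1.
Track Bezout coefficients alongside the remainders: start with r₀ = 290 = a·1 + b·0 (s = 1, t = 0) and r₁ = 209 = a·0 + b·1 (s = 0, t = 1); each new remainder r_{k+1} = r_{k-1} − q_k·r_k inherits s_{k+1} = s_{k-1} − q_k·s_k, t_{k+1} = t_{k-1} − q_k·t_k, so r_k = a·s_k + b·t_k at every step:
  q = 1: r = 81, s = 1 − 1·0 = 1, t = 0 − 1·1 = -1  (check: 290·1 + 209·(-1) = 81)
  q = 2: r = 47, s = 0 − 2·1 = -2, t = 1 − 2·(-1) = 3  (check: 290·(-2) + 209·3 = 47)
  q = 1: r = 34, s = 1 − 1·(-2) = 3, t = -1 − 1·3 = -4  (check: 290·3 + 209·(-4) = 34)
  q = 1: r = 13, s = -2 − 1·3 = -5, t = 3 − 1·(-4) = 7  (check: 290·(-5) + 209·7 = 13)
  q = 2: r = 8, s = 3 − 2·(-5) = 13, t = -4 − 2·7 = -18  (check: 290·13 + 209·(-18) = 8)
  q = 1: r = 5, s = -5 − 1·13 = -18, t = 7 − 1·(-18) = 25  (check: 290·(-18) + 209·25 = 5)
  q = 1: r = 3, s = 13 − 1·(-18) = 31, t = -18 − 1·25 = -43  (check: 290·31 + 209·(-43) = 3)
  q = 1: r = 2, s = -18 − 1·31 = -49, t = 25 − 1·(-43) = 68  (check: 290·(-49) + 209·68 = 2)
  q = 1: r = 1, s = 31 − 1·(-49) = 80, t = -43 − 1·68 = -111  (check: 290·80 + 209·(-111) = 1)
The row with r = 1 (the gcd) gives the Bezout coefficients s = 80, t = -111.
Result: 290 · (80) + 209 · (-111) = 1.

gcd(290, 209) = 1; s = 80, t = -111 (check: 290·80 + 209·(-111) = 1).
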